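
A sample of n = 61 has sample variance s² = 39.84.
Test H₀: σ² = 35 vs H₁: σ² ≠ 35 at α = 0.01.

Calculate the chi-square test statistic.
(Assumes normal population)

df = n - 1 = 60
χ² = (n-1)s²/σ₀² = 60×39.84/35 = 68.2971
Critical values: χ²_{0.995,60} = 35.534, χ²_{0.005,60} = 91.952
Rejection region: χ² < 35.534 or χ² > 91.952
Decision: fail to reject H₀

Answer: χ² = 68.2971, fail to reject H₀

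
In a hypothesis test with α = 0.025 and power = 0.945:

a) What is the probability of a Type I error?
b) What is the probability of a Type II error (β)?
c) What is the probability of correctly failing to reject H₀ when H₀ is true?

a) Type I error probability = α = 0.025
b) Power = P(reject H₀ | H₁ true) = 1 - β = 0.945, so Type II error probability = β = 1 - Power = 0.055
c) P(fail to reject H₀ | H₀ true) = 1 - α = 0.975

Answer: a) 0.025, b) 0.055, c) 0.975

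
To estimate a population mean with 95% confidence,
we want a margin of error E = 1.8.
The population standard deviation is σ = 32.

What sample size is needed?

z_0.025 = 1.960
n = (z×σ/E)² = (1.960×32/1.8)²
n = 1214.1353
Round up: n = 1215

Answer: n = 1215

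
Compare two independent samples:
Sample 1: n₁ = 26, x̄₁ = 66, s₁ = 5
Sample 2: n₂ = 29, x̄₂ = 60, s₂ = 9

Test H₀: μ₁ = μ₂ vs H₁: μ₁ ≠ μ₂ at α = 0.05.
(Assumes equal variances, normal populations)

Pooled variance: s²_p = [25×5² + 28×9²]/(53) = 54.5849
s_p = 7.3882
SE = s_p×√(1/n₁ + 1/n₂) = 7.3882×√(1/26 + 1/29) = 1.9954
t = (x̄₁ - x̄₂)/SE = (66 - 60)/1.9954 = 3.0069
df = 53, t-critical = ±2.006
Decision: reject H₀

Answer: t = 3.0069, reject H₀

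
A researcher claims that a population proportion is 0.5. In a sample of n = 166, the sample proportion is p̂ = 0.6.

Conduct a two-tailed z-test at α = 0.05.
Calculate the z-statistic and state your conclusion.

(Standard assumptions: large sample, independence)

H₀: p = 0.5, H₁: p ≠ 0.5
Standard error: SE = √(p₀(1-p₀)/n) = √(0.5×0.5/166) = 0.038808
z-statistic: z = (p̂ - p₀)/SE = (0.6 - 0.5)/0.038808 = 2.5768
Critical value: z_0.025 = ±1.960
p-value = 0.0100
Decision: reject H₀ at α = 0.05

Answer: z = 2.5768, reject H₀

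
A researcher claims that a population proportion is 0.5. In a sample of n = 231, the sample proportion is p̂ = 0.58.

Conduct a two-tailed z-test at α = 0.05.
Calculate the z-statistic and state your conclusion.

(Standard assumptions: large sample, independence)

H₀: p = 0.5, H₁: p ≠ 0.5
Standard error: SE = √(p₀(1-p₀)/n) = √(0.5×0.5/231) = 0.032898
z-statistic: z = (p̂ - p₀)/SE = (0.58 - 0.5)/0.032898 = 2.4318
Critical value: z_0.025 = ±1.960
p-value = 0.0150
Decision: reject H₀ at α = 0.05

Answer: z = 2.4318, reject H₀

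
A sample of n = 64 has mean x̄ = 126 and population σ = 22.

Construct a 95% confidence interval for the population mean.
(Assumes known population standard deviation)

Confidence level: 95%, α = 0.05
z_0.025 = 1.960
SE = σ/√n = 22/√64 = 2.7500
Margin of error = 1.960 × 2.7500 = 5.3900
CI: x̄ ± margin = 126 ± 5.3900
CI: (120.6100, 131.3900)

Answer: (120.6100, 131.3900)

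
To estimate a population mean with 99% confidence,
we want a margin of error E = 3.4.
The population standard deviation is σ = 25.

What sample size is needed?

z_0.005 = 2.576
n = (z×σ/E)² = (2.576×25/3.4)²
n = 358.7682
Round up: n = 359

Answer: n = 359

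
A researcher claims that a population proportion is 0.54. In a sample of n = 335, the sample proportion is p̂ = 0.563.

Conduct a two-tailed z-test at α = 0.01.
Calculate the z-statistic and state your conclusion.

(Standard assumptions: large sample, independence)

Answer: z = 0.8447, fail to reject H₀

Derivation:
H₀: p = 0.54, H₁: p ≠ 0.54
Standard error: SE = √(p₀(1-p₀)/n) = √(0.54×0.46/335) = 0.027230
z-statistic: z = (p̂ - p₀)/SE = (0.563 - 0.54)/0.027230 = 0.8447
Critical value: z_0.005 = ±2.576
p-value = 0.3983
Decision: fail to reject H₀ at α = 0.01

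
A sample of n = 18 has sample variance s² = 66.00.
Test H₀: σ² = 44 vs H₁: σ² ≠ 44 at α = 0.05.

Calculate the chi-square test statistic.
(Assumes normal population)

Answer: χ² = 25.5000, fail to reject H₀

Derivation:
df = n - 1 = 17
χ² = (n-1)s²/σ₀² = 17×66.00/44 = 25.5000
Critical values: χ²_{0.975,17} = 7.564, χ²_{0.025,17} = 30.191
Rejection region: χ² < 7.564 or χ² > 30.191
Decision: fail to reject H₀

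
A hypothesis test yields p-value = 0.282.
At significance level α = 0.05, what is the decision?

Compare p-value to α:
0.282 ≥ 0.05
Decision: fail to reject H₀

Answer: fail to reject H₀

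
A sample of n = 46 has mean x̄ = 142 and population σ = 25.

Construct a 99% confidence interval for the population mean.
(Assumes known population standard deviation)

Confidence level: 99%, α = 0.01
z_0.005 = 2.576
SE = σ/√n = 25/√46 = 3.6860
Margin of error = 2.576 × 3.6860 = 9.4951
CI: x̄ ± margin = 142 ± 9.4951
CI: (132.5049, 151.4951)

Answer: (132.5049, 151.4951)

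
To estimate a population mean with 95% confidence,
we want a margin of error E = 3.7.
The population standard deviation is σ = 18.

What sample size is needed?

z_0.025 = 1.960
n = (z×σ/E)² = (1.960×18/3.7)²
n = 90.9188
Round up: n = 91

Answer: n = 91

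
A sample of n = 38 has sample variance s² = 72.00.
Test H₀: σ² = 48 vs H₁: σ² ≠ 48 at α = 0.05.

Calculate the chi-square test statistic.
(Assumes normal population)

df = n - 1 = 37
χ² = (n-1)s²/σ₀² = 37×72.00/48 = 55.5000
Critical values: χ²_{0.975,37} = 22.106, χ²_{0.025,37} = 55.668
Rejection region: χ² < 22.106 or χ² > 55.668
Decision: fail to reject H₀

Answer: χ² = 55.5000, fail to reject H₀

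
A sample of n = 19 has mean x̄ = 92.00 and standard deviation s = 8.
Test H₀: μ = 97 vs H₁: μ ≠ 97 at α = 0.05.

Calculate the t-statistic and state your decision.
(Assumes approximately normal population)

Answer: t = -2.7244, reject H₀

Derivation:
df = n - 1 = 18
SE = s/√n = 8/√19 = 1.8353
t = (x̄ - μ₀)/SE = (92.00 - 97)/1.8353 = -2.7244
Critical value: t_{0.025,18} = ±2.101
p-value ≈ 0.0139
Decision: reject H₀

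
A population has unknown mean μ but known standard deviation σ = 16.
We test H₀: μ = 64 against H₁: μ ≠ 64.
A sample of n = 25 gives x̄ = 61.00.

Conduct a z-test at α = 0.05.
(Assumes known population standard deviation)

Answer: z = -0.9375, fail to reject H₀

Derivation:
Standard error: SE = σ/√n = 16/√25 = 3.2000
z-statistic: z = (x̄ - μ₀)/SE = (61.00 - 64)/3.2000 = -0.9375
Critical value: ±1.960
p-value = 0.3485
Decision: fail to reject H₀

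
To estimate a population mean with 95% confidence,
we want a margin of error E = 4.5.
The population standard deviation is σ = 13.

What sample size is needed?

Answer: n = 33

Derivation:
z_0.025 = 1.960
n = (z×σ/E)² = (1.960×13/4.5)²
n = 32.0608
Round up: n = 33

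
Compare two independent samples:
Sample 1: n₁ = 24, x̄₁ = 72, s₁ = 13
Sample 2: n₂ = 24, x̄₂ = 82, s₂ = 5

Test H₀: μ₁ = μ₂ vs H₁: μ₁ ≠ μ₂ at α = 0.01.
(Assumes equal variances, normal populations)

Answer: t = -3.5173, reject H₀

Derivation:
Pooled variance: s²_p = [23×13² + 23×5²]/(46) = 97.0000
s_p = 9.8489
SE = s_p×√(1/n₁ + 1/n₂) = 9.8489×√(1/24 + 1/24) = 2.8431
t = (x̄₁ - x̄₂)/SE = (72 - 82)/2.8431 = -3.5173
df = 46, t-critical = ±2.687
Decision: reject H₀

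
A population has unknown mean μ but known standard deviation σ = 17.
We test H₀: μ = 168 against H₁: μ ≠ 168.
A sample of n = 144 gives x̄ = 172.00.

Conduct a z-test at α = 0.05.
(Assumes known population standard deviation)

Answer: z = 2.8235, reject H₀

Derivation:
Standard error: SE = σ/√n = 17/√144 = 1.4167
z-statistic: z = (x̄ - μ₀)/SE = (172.00 - 168)/1.4167 = 2.8235
Critical value: ±1.960
p-value = 0.0048
Decision: reject H₀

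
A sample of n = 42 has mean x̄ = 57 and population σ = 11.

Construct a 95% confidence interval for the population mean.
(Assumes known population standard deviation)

Confidence level: 95%, α = 0.05
z_0.025 = 1.960
SE = σ/√n = 11/√42 = 1.6973
Margin of error = 1.960 × 1.6973 = 3.3267
CI: x̄ ± margin = 57 ± 3.3267
CI: (53.6733, 60.3267)

Answer: (53.6733, 60.3267)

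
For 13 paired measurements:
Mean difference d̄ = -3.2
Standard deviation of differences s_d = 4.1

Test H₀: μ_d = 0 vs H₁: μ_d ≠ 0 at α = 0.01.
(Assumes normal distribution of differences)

df = n - 1 = 12
SE = s_d/√n = 4.1/√13 = 1.1371
t = d̄/SE = -3.2/1.1371 = -2.8142
Critical value: t_{0.005,12} = ±3.055
p-value ≈ 0.0156
Decision: fail to reject H₀

Answer: t = -2.8142, fail to reject H₀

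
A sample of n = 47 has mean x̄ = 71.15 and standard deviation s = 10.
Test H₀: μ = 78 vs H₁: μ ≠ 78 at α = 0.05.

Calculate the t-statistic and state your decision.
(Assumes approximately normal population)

Answer: t = -4.6963, reject H₀

Derivation:
df = n - 1 = 46
SE = s/√n = 10/√47 = 1.4586
t = (x̄ - μ₀)/SE = (71.15 - 78)/1.4586 = -4.6963
Critical value: t_{0.025,46} = ±2.013
p-value < 0.0001
Decision: reject H₀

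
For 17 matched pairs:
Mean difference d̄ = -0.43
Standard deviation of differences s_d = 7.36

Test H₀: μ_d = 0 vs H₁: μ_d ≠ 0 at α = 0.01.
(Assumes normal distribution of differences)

Answer: t = -0.2409, fail to reject H₀

Derivation:
df = n - 1 = 16
SE = s_d/√n = 7.36/√17 = 1.7851
t = d̄/SE = -0.43/1.7851 = -0.2409
Critical value: t_{0.005,16} = ±2.921
p-value ≈ 0.8127
Decision: fail to reject H₀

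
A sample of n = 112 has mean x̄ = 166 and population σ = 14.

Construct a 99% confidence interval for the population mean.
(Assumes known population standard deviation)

Confidence level: 99%, α = 0.01
z_0.005 = 2.576
SE = σ/√n = 14/√112 = 1.3229
Margin of error = 2.576 × 1.3229 = 3.4078
CI: x̄ ± margin = 166 ± 3.4078
CI: (162.5922, 169.4078)

Answer: (162.5922, 169.4078)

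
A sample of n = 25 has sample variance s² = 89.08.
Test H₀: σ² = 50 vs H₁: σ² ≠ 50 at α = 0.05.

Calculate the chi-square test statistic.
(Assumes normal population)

df = n - 1 = 24
χ² = (n-1)s²/σ₀² = 24×89.08/50 = 42.7584
Critical values: χ²_{0.975,24} = 12.401, χ²_{0.025,24} = 39.364
Rejection region: χ² < 12.401 or χ² > 39.364
Decision: reject H₀

Answer: χ² = 42.7584, reject H₀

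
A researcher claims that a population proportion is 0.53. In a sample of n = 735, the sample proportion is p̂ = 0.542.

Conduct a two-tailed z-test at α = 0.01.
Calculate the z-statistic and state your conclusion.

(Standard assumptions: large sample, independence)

H₀: p = 0.53, H₁: p ≠ 0.53
Standard error: SE = √(p₀(1-p₀)/n) = √(0.53×0.47/735) = 0.018410
z-statistic: z = (p̂ - p₀)/SE = (0.542 - 0.53)/0.018410 = 0.6518
Critical value: z_0.005 = ±2.576
p-value = 0.5145
Decision: fail to reject H₀ at α = 0.01

Answer: z = 0.6518, fail to reject H₀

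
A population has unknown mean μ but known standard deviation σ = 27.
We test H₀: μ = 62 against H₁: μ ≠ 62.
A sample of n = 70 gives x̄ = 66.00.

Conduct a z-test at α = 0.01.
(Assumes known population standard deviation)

Standard error: SE = σ/√n = 27/√70 = 3.2271
z-statistic: z = (x̄ - μ₀)/SE = (66.00 - 62)/3.2271 = 1.2395
Critical value: ±2.576
p-value = 0.2152
Decision: fail to reject H₀

Answer: z = 1.2395, fail to reject H₀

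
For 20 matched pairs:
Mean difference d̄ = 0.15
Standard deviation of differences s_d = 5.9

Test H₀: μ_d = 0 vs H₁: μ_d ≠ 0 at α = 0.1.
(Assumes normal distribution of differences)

df = n - 1 = 19
SE = s_d/√n = 5.9/√20 = 1.3193
t = d̄/SE = 0.15/1.3193 = 0.1137
Critical value: t_{0.05,19} = ±1.729
p-value ≈ 0.9107
Decision: fail to reject H₀

Answer: t = 0.1137, fail to reject H₀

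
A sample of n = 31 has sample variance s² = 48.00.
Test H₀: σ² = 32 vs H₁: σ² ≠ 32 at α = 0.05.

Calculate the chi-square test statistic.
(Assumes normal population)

df = n - 1 = 30
χ² = (n-1)s²/σ₀² = 30×48.00/32 = 45.0000
Critical values: χ²_{0.975,30} = 16.791, χ²_{0.025,30} = 46.979
Rejection region: χ² < 16.791 or χ² > 46.979
Decision: fail to reject H₀

Answer: χ² = 45.0000, fail to reject H₀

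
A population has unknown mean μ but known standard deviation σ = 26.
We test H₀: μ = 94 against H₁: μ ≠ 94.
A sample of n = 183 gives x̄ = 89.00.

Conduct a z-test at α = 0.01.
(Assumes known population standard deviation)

Answer: z = -2.6015, reject H₀

Derivation:
Standard error: SE = σ/√n = 26/√183 = 1.9220
z-statistic: z = (x̄ - μ₀)/SE = (89.00 - 94)/1.9220 = -2.6015
Critical value: ±2.576
p-value = 0.0093
Decision: reject H₀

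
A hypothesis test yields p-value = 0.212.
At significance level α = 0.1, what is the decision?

Compare p-value to α:
0.212 ≥ 0.1
Decision: fail to reject H₀

Answer: fail to reject H₀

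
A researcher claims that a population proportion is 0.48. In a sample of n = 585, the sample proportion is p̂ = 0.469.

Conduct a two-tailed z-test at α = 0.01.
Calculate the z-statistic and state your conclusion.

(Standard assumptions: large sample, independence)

Answer: z = -0.5325, fail to reject H₀

Derivation:
H₀: p = 0.48, H₁: p ≠ 0.48
Standard error: SE = √(p₀(1-p₀)/n) = √(0.48×0.52/585) = 0.020656
z-statistic: z = (p̂ - p₀)/SE = (0.469 - 0.48)/0.020656 = -0.5325
Critical value: z_0.005 = ±2.576
p-value = 0.5944
Decision: fail to reject H₀ at α = 0.01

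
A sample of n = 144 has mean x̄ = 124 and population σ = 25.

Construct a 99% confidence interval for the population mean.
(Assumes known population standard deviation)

Answer: (118.6334, 129.3666)

Derivation:
Confidence level: 99%, α = 0.01
z_0.005 = 2.576
SE = σ/√n = 25/√144 = 2.0833
Margin of error = 2.576 × 2.0833 = 5.3666
CI: x̄ ± margin = 124 ± 5.3666
CI: (118.6334, 129.3666)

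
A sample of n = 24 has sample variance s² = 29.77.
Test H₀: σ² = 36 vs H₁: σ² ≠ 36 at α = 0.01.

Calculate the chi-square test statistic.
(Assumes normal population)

Answer: χ² = 19.0197, fail to reject H₀

Derivation:
df = n - 1 = 23
χ² = (n-1)s²/σ₀² = 23×29.77/36 = 19.0197
Critical values: χ²_{0.995,23} = 9.260, χ²_{0.005,23} = 44.181
Rejection region: χ² < 9.260 or χ² > 44.181
Decision: fail to reject H₀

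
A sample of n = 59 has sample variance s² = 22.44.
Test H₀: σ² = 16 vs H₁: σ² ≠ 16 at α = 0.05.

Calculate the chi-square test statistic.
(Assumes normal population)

Answer: χ² = 81.3450, reject H₀

Derivation:
df = n - 1 = 58
χ² = (n-1)s²/σ₀² = 58×22.44/16 = 81.3450
Critical values: χ²_{0.975,58} = 38.844, χ²_{0.025,58} = 80.936
Rejection region: χ² < 38.844 or χ² > 80.936
Decision: reject H₀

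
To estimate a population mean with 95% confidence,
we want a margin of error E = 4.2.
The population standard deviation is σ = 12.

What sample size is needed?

z_0.025 = 1.960
n = (z×σ/E)² = (1.960×12/4.2)²
n = 31.3600
Round up: n = 32

Answer: n = 32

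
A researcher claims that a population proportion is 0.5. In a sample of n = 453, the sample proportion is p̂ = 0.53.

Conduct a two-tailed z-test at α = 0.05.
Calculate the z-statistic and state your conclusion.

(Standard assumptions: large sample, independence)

H₀: p = 0.5, H₁: p ≠ 0.5
Standard error: SE = √(p₀(1-p₀)/n) = √(0.5×0.5/453) = 0.023492
z-statistic: z = (p̂ - p₀)/SE = (0.53 - 0.5)/0.023492 = 1.2770
Critical value: z_0.025 = ±1.960
p-value = 0.2016
Decision: fail to reject H₀ at α = 0.05

Answer: z = 1.2770, fail to reject H₀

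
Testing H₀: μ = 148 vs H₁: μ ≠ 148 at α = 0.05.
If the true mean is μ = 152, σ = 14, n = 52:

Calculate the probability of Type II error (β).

SE = σ/√n = 14/√52 = 1.9415
Critical values: μ₀ ± z_0.025×SE = 148 ± 1.960×1.9415
Acceptance region: (144.1947, 151.8053)
Under H₁ (μ = 152): z_high = (151.8053 - 152)/1.9415 = -0.1003, z_low = (144.1947 - 152)/1.9415 = -4.0202
β = P(not reject | H₁) = Φ(-0.1003) - Φ(-4.0202) ≈ 0.4600

Answer: β ≈ 0.4600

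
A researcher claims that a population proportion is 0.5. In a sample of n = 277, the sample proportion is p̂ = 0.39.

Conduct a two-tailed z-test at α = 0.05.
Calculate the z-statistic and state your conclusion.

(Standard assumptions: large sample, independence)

Answer: z = -3.6615, reject H₀

Derivation:
H₀: p = 0.5, H₁: p ≠ 0.5
Standard error: SE = √(p₀(1-p₀)/n) = √(0.5×0.5/277) = 0.030042
z-statistic: z = (p̂ - p₀)/SE = (0.39 - 0.5)/0.030042 = -3.6615
Critical value: z_0.025 = ±1.960
p-value = 0.0003
Decision: reject H₀ at α = 0.05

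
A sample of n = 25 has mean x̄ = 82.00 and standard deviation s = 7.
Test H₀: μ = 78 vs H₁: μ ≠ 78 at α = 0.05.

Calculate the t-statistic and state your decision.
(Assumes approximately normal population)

df = n - 1 = 24
SE = s/√n = 7/√25 = 1.4000
t = (x̄ - μ₀)/SE = (82.00 - 78)/1.4000 = 2.8571
Critical value: t_{0.025,24} = ±2.064
p-value ≈ 0.0087
Decision: reject H₀

Answer: t = 2.8571, reject H₀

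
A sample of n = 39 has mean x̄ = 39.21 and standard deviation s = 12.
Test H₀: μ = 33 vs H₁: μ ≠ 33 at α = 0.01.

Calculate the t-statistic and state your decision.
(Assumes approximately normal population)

Answer: t = 3.2319, reject H₀

Derivation:
df = n - 1 = 38
SE = s/√n = 12/√39 = 1.9215
t = (x̄ - μ₀)/SE = (39.21 - 33)/1.9215 = 3.2319
Critical value: t_{0.005,38} = ±2.712
p-value ≈ 0.0025
Decision: reject H₀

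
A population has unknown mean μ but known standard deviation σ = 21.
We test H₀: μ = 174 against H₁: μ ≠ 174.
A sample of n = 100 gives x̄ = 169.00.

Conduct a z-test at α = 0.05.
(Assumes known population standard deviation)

Answer: z = -2.3810, reject H₀

Derivation:
Standard error: SE = σ/√n = 21/√100 = 2.1000
z-statistic: z = (x̄ - μ₀)/SE = (169.00 - 174)/2.1000 = -2.3810
Critical value: ±1.960
p-value = 0.0173
Decision: reject H₀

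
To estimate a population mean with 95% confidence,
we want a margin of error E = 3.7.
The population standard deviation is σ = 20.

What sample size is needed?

Answer: n = 113

Derivation:
z_0.025 = 1.960
n = (z×σ/E)² = (1.960×20/3.7)²
n = 112.2454
Round up: n = 113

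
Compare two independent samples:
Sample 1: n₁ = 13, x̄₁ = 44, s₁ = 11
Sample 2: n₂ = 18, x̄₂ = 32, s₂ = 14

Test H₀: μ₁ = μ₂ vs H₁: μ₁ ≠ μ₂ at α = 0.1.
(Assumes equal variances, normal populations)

Pooled variance: s²_p = [12×11² + 17×14²]/(29) = 164.9655
s_p = 12.8439
SE = s_p×√(1/n₁ + 1/n₂) = 12.8439×√(1/13 + 1/18) = 4.6749
t = (x̄₁ - x̄₂)/SE = (44 - 32)/4.6749 = 2.5669
df = 29, t-critical = ±1.699
Decision: reject H₀

Answer: t = 2.5669, reject H₀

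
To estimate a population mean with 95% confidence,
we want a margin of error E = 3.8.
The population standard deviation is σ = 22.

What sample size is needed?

z_0.025 = 1.960
n = (z×σ/E)² = (1.960×22/3.8)²
n = 128.7628
Round up: n = 129

Answer: n = 129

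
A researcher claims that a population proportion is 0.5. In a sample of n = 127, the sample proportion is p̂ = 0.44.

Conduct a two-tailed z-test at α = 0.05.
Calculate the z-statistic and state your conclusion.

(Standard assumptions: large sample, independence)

H₀: p = 0.5, H₁: p ≠ 0.5
Standard error: SE = √(p₀(1-p₀)/n) = √(0.5×0.5/127) = 0.044368
z-statistic: z = (p̂ - p₀)/SE = (0.44 - 0.5)/0.044368 = -1.3523
Critical value: z_0.025 = ±1.960
p-value = 0.1763
Decision: fail to reject H₀ at α = 0.05

Answer: z = -1.3523, fail to reject H₀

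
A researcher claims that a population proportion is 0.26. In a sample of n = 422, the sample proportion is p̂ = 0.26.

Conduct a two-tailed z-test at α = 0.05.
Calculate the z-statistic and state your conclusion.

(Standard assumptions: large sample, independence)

Answer: z = 0.0000, fail to reject H₀

Derivation:
H₀: p = 0.26, H₁: p ≠ 0.26
Standard error: SE = √(p₀(1-p₀)/n) = √(0.26×0.74/422) = 0.021352
z-statistic: z = (p̂ - p₀)/SE = (0.26 - 0.26)/0.021352 = 0.0000
Critical value: z_0.025 = ±1.960
p-value = 1.0000
Decision: fail to reject H₀ at α = 0.05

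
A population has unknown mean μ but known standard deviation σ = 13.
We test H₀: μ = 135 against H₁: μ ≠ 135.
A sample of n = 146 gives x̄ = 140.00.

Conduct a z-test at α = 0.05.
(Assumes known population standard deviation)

Answer: z = 4.6473, reject H₀

Derivation:
Standard error: SE = σ/√n = 13/√146 = 1.0759
z-statistic: z = (x̄ - μ₀)/SE = (140.00 - 135)/1.0759 = 4.6473
Critical value: ±1.960
p-value < 0.0001
Decision: reject H₀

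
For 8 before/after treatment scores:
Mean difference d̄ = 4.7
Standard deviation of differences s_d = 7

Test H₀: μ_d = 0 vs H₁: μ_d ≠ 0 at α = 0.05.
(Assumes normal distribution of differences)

df = n - 1 = 7
SE = s_d/√n = 7/√8 = 2.4749
t = d̄/SE = 4.7/2.4749 = 1.8991
Critical value: t_{0.025,7} = ±2.365
p-value ≈ 0.0993
Decision: fail to reject H₀

Answer: t = 1.8991, fail to reject H₀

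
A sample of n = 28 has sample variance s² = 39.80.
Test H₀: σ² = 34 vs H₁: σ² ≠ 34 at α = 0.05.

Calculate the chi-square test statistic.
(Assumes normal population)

Answer: χ² = 31.6059, fail to reject H₀

Derivation:
df = n - 1 = 27
χ² = (n-1)s²/σ₀² = 27×39.80/34 = 31.6059
Critical values: χ²_{0.975,27} = 14.573, χ²_{0.025,27} = 43.195
Rejection region: χ² < 14.573 or χ² > 43.195
Decision: fail to reject H₀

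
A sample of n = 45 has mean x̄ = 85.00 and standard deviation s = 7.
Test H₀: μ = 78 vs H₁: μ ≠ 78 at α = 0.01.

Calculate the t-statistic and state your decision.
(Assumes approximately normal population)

df = n - 1 = 44
SE = s/√n = 7/√45 = 1.0435
t = (x̄ - μ₀)/SE = (85.00 - 78)/1.0435 = 6.7082
Critical value: t_{0.005,44} = ±2.692
p-value < 0.0001
Decision: reject H₀

Answer: t = 6.7082, reject H₀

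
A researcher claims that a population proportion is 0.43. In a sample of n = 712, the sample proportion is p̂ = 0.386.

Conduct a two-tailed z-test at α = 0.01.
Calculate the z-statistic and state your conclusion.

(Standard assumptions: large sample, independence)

H₀: p = 0.43, H₁: p ≠ 0.43
Standard error: SE = √(p₀(1-p₀)/n) = √(0.43×0.57/712) = 0.018554
z-statistic: z = (p̂ - p₀)/SE = (0.386 - 0.43)/0.018554 = -2.3715
Critical value: z_0.005 = ±2.576
p-value = 0.0177
Decision: fail to reject H₀ at α = 0.01

Answer: z = -2.3715, fail to reject H₀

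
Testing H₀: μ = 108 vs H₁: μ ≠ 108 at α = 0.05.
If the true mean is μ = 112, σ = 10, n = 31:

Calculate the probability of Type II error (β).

SE = σ/√n = 10/√31 = 1.7961
Critical values: μ₀ ± z_0.025×SE = 108 ± 1.960×1.7961
Acceptance region: (104.4796, 111.5204)
Under H₁ (μ = 112): z_high = (111.5204 - 112)/1.7961 = -0.2670, z_low = (104.4796 - 112)/1.7961 = -4.1871
β = P(not reject | H₁) = Φ(-0.2670) - Φ(-4.1871) ≈ 0.3947

Answer: β ≈ 0.3947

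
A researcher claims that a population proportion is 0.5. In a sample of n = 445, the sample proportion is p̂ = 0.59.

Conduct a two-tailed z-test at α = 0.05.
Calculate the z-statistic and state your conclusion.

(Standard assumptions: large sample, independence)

Answer: z = 3.7971, reject H₀

Derivation:
H₀: p = 0.5, H₁: p ≠ 0.5
Standard error: SE = √(p₀(1-p₀)/n) = √(0.5×0.5/445) = 0.023702
z-statistic: z = (p̂ - p₀)/SE = (0.59 - 0.5)/0.023702 = 3.7971
Critical value: z_0.025 = ±1.960
p-value = 0.0001
Decision: reject H₀ at α = 0.05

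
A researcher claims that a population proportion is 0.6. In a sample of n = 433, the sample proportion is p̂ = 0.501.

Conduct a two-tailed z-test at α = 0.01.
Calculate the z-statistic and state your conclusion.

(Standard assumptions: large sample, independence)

H₀: p = 0.6, H₁: p ≠ 0.6
Standard error: SE = √(p₀(1-p₀)/n) = √(0.6×0.4/433) = 0.023543
z-statistic: z = (p̂ - p₀)/SE = (0.501 - 0.6)/0.023543 = -4.2051
Critical value: z_0.005 = ±2.576
p-value < 0.0001
Decision: reject H₀ at α = 0.01

Answer: z = -4.2051, reject H₀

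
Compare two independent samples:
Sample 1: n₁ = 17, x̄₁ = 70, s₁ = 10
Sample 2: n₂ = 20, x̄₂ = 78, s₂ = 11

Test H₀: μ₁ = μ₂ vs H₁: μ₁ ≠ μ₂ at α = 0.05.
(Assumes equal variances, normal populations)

Answer: t = -2.2977, reject H₀

Derivation:
Pooled variance: s²_p = [16×10² + 19×11²]/(35) = 111.4000
s_p = 10.5546
SE = s_p×√(1/n₁ + 1/n₂) = 10.5546×√(1/17 + 1/20) = 3.4818
t = (x̄₁ - x̄₂)/SE = (70 - 78)/3.4818 = -2.2977
df = 35, t-critical = ±2.030
Decision: reject H₀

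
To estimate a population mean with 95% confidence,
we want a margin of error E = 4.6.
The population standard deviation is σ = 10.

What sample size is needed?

Answer: n = 19

Derivation:
z_0.025 = 1.960
n = (z×σ/E)² = (1.960×10/4.6)²
n = 18.1550
Round up: n = 19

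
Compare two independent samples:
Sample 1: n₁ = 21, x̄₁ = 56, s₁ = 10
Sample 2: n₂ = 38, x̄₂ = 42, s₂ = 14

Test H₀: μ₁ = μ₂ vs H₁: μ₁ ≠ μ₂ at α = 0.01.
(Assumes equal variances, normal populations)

Answer: t = 4.0413, reject H₀

Derivation:
Pooled variance: s²_p = [20×10² + 37×14²]/(57) = 162.3158
s_p = 12.7403
SE = s_p×√(1/n₁ + 1/n₂) = 12.7403×√(1/21 + 1/38) = 3.4642
t = (x̄₁ - x̄₂)/SE = (56 - 42)/3.4642 = 4.0413
df = 57, t-critical = ±2.665
Decision: reject H₀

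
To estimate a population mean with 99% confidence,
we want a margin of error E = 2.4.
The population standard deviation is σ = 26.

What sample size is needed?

Answer: n = 779

Derivation:
z_0.005 = 2.576
n = (z×σ/E)² = (2.576×26/2.4)²
n = 778.7820
Round up: n = 779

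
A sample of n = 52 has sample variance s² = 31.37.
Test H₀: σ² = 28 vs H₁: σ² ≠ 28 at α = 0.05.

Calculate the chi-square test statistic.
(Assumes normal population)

df = n - 1 = 51
χ² = (n-1)s²/σ₀² = 51×31.37/28 = 57.1382
Critical values: χ²_{0.975,51} = 33.162, χ²_{0.025,51} = 72.616
Rejection region: χ² < 33.162 or χ² > 72.616
Decision: fail to reject H₀

Answer: χ² = 57.1382, fail to reject H₀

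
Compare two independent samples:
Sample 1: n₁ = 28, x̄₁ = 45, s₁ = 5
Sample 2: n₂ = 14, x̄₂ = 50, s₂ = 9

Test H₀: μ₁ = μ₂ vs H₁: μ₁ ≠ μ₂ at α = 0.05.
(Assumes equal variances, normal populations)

Answer: t = -2.3241, reject H₀

Derivation:
Pooled variance: s²_p = [27×5² + 13×9²]/(40) = 43.2000
s_p = 6.5727
SE = s_p×√(1/n₁ + 1/n₂) = 6.5727×√(1/28 + 1/14) = 2.1514
t = (x̄₁ - x̄₂)/SE = (45 - 50)/2.1514 = -2.3241
df = 40, t-critical = ±2.021
Decision: reject H₀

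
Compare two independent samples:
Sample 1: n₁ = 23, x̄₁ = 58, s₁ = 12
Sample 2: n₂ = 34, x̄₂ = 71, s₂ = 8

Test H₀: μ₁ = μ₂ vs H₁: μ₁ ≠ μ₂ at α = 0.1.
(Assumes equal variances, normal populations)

Pooled variance: s²_p = [22×12² + 33×8²]/(55) = 96.0000
s_p = 9.7980
SE = s_p×√(1/n₁ + 1/n₂) = 9.7980×√(1/23 + 1/34) = 2.6453
t = (x̄₁ - x̄₂)/SE = (58 - 71)/2.6453 = -4.9144
df = 55, t-critical = ±1.673
Decision: reject H₀

Answer: t = -4.9144, reject H₀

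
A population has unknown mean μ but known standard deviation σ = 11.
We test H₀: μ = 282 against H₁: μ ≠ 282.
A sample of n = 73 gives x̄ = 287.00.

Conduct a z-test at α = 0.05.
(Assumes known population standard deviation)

Standard error: SE = σ/√n = 11/√73 = 1.2875
z-statistic: z = (x̄ - μ₀)/SE = (287.00 - 282)/1.2875 = 3.8835
Critical value: ±1.960
p-value = 0.0001
Decision: reject H₀

Answer: z = 3.8835, reject H₀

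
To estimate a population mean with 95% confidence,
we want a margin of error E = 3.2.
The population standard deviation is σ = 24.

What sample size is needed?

Answer: n = 217

Derivation:
z_0.025 = 1.960
n = (z×σ/E)² = (1.960×24/3.2)²
n = 216.0900
Round up: n = 217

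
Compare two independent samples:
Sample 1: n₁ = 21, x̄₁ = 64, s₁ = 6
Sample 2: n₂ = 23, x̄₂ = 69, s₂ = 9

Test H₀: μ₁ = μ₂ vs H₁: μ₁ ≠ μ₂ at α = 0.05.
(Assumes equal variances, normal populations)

Pooled variance: s²_p = [20×6² + 22×9²]/(42) = 59.5714
s_p = 7.7183
SE = s_p×√(1/n₁ + 1/n₂) = 7.7183×√(1/21 + 1/23) = 2.3296
t = (x̄₁ - x̄₂)/SE = (64 - 69)/2.3296 = -2.1463
df = 42, t-critical = ±2.018
Decision: reject H₀

Answer: t = -2.1463, reject H₀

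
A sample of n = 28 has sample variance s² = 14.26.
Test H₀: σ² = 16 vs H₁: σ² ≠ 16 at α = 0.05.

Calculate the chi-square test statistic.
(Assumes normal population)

df = n - 1 = 27
χ² = (n-1)s²/σ₀² = 27×14.26/16 = 24.0637
Critical values: χ²_{0.975,27} = 14.573, χ²_{0.025,27} = 43.195
Rejection region: χ² < 14.573 or χ² > 43.195
Decision: fail to reject H₀

Answer: χ² = 24.0637, fail to reject H₀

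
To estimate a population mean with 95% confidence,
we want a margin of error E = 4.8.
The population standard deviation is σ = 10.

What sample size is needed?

z_0.025 = 1.960
n = (z×σ/E)² = (1.960×10/4.8)²
n = 16.6736
Round up: n = 17

Answer: n = 17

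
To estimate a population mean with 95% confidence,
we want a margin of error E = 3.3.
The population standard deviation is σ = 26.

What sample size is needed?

Answer: n = 239

Derivation:
z_0.025 = 1.960
n = (z×σ/E)² = (1.960×26/3.3)²
n = 238.4685
Round up: n = 239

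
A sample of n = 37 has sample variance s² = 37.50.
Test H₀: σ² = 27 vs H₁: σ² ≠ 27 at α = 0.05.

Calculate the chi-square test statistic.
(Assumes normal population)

Answer: χ² = 50.0000, fail to reject H₀

Derivation:
df = n - 1 = 36
χ² = (n-1)s²/σ₀² = 36×37.50/27 = 50.0000
Critical values: χ²_{0.975,36} = 21.336, χ²_{0.025,36} = 54.437
Rejection region: χ² < 21.336 or χ² > 54.437
Decision: fail to reject H₀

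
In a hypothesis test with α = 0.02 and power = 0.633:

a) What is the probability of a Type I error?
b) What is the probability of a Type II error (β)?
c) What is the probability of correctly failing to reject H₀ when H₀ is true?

Answer: a) 0.02, b) 0.367, c) 0.98

Derivation:
a) Type I error probability = α = 0.02
b) Power = P(reject H₀ | H₁ true) = 1 - β = 0.633, so Type II error probability = β = 1 - Power = 0.367
c) P(fail to reject H₀ | H₀ true) = 1 - α = 0.98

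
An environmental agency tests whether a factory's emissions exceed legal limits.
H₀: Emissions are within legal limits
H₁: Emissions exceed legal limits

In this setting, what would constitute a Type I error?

Answer: Citing a compliant factory for excess emissions

Derivation:
A Type I error (probability α) occurs when we reject a true H₀.
A Type II error (probability β) occurs when we fail to reject a false H₀.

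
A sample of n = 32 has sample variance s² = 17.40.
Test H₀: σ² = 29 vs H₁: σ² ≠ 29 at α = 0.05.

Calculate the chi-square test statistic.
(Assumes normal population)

Answer: χ² = 18.6000, fail to reject H₀

Derivation:
df = n - 1 = 31
χ² = (n-1)s²/σ₀² = 31×17.40/29 = 18.6000
Critical values: χ²_{0.975,31} = 17.539, χ²_{0.025,31} = 48.232
Rejection region: χ² < 17.539 or χ² > 48.232
Decision: fail to reject H₀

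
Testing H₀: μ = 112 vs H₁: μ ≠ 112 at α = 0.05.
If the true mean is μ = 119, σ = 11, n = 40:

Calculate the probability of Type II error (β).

SE = σ/√n = 11/√40 = 1.7393
Critical values: μ₀ ± z_0.025×SE = 112 ± 1.960×1.7393
Acceptance region: (108.5910, 115.4090)
Under H₁ (μ = 119): z_high = (115.4090 - 119)/1.7393 = -2.0646, z_low = (108.5910 - 119)/1.7393 = -5.9846
β = P(not reject | H₁) = Φ(-2.0646) - Φ(-5.9846) ≈ 0.0195

Answer: β ≈ 0.0195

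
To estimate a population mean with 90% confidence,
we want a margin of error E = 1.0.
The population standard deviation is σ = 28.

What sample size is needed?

z_0.05 = 1.645
n = (z×σ/E)² = (1.645×28/1.0)²
n = 2121.5236
Round up: n = 2122

Answer: n = 2122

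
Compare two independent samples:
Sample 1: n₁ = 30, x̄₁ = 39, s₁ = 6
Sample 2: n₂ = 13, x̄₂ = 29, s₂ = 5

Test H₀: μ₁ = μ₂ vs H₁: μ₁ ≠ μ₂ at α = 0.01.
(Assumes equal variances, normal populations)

Answer: t = 5.2601, reject H₀

Derivation:
Pooled variance: s²_p = [29×6² + 12×5²]/(41) = 32.7805
s_p = 5.7254
SE = s_p×√(1/n₁ + 1/n₂) = 5.7254×√(1/30 + 1/13) = 1.9011
t = (x̄₁ - x̄₂)/SE = (39 - 29)/1.9011 = 5.2601
df = 41, t-critical = ±2.701
Decision: reject H₀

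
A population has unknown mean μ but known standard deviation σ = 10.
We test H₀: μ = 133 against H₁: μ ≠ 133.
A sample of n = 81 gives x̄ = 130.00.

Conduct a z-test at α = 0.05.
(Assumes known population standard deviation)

Answer: z = -2.7000, reject H₀

Derivation:
Standard error: SE = σ/√n = 10/√81 = 1.1111
z-statistic: z = (x̄ - μ₀)/SE = (130.00 - 133)/1.1111 = -2.7000
Critical value: ±1.960
p-value = 0.0069
Decision: reject H₀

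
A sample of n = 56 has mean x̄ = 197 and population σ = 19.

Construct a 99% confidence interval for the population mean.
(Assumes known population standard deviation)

Answer: (190.4595, 203.5405)

Derivation:
Confidence level: 99%, α = 0.01
z_0.005 = 2.576
SE = σ/√n = 19/√56 = 2.5390
Margin of error = 2.576 × 2.5390 = 6.5405
CI: x̄ ± margin = 197 ± 6.5405
CI: (190.4595, 203.5405)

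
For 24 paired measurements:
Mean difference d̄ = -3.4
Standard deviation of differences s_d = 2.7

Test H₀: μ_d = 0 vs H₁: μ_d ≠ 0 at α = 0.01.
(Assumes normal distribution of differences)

Answer: t = -6.1695, reject H₀

Derivation:
df = n - 1 = 23
SE = s_d/√n = 2.7/√24 = 0.5511
t = d̄/SE = -3.4/0.5511 = -6.1695
Critical value: t_{0.005,23} = ±2.807
p-value < 0.0001
Decision: reject H₀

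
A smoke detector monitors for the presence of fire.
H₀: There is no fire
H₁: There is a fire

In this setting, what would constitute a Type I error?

Type I error: rejecting H₀ when it is actually true (false positive).
Type II error: failing to reject H₀ when H₁ is actually true (false negative).

Answer: The alarm sounds when there is no fire (false alarm)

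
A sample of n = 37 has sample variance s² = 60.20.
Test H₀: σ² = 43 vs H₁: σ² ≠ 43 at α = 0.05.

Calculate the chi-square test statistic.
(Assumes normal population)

Answer: χ² = 50.4000, fail to reject H₀

Derivation:
df = n - 1 = 36
χ² = (n-1)s²/σ₀² = 36×60.20/43 = 50.4000
Critical values: χ²_{0.975,36} = 21.336, χ²_{0.025,36} = 54.437
Rejection region: χ² < 21.336 or χ² > 54.437
Decision: fail to reject H₀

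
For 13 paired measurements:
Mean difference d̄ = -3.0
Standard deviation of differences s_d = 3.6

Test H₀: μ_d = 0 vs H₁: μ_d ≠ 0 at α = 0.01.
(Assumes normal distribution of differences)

df = n - 1 = 12
SE = s_d/√n = 3.6/√13 = 0.9985
t = d̄/SE = -3.0/0.9985 = -3.0045
Critical value: t_{0.005,12} = ±3.055
p-value ≈ 0.0110
Decision: fail to reject H₀

Answer: t = -3.0045, fail to reject H₀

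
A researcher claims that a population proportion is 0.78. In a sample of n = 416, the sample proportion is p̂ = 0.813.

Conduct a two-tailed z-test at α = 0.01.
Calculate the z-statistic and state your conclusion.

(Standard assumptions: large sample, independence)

H₀: p = 0.78, H₁: p ≠ 0.78
Standard error: SE = √(p₀(1-p₀)/n) = √(0.78×0.22/416) = 0.020310
z-statistic: z = (p̂ - p₀)/SE = (0.813 - 0.78)/0.020310 = 1.6248
Critical value: z_0.005 = ±2.576
p-value = 0.1042
Decision: fail to reject H₀ at α = 0.01

Answer: z = 1.6248, fail to reject H₀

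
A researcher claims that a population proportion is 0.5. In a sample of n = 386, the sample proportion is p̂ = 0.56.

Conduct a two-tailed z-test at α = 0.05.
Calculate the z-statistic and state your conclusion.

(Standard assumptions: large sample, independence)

Answer: z = 2.3577, reject H₀

Derivation:
H₀: p = 0.5, H₁: p ≠ 0.5
Standard error: SE = √(p₀(1-p₀)/n) = √(0.5×0.5/386) = 0.025449
z-statistic: z = (p̂ - p₀)/SE = (0.56 - 0.5)/0.025449 = 2.3577
Critical value: z_0.025 = ±1.960
p-value = 0.0184
Decision: reject H₀ at α = 0.05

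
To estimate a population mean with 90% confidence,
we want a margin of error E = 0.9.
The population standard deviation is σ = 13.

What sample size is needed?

Answer: n = 565

Derivation:
z_0.05 = 1.645
n = (z×σ/E)² = (1.645×13/0.9)²
n = 564.5904
Round up: n = 565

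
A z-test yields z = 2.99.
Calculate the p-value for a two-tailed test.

For z = 2.99:
p = 2×P(Z > |2.99|) = 2×(1 - Φ(2.99)) = 0.0028

Answer: p-value ≈ 0.0028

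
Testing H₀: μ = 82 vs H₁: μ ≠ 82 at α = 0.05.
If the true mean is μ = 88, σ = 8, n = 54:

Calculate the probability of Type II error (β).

SE = σ/√n = 8/√54 = 1.0887
Critical values: μ₀ ± z_0.025×SE = 82 ± 1.960×1.0887
Acceptance region: (79.8661, 84.1339)
Under H₁ (μ = 88): z_high = (84.1339 - 88)/1.0887 = -3.5511, z_low = (79.8661 - 88)/1.0887 = -7.4712
β = P(not reject | H₁) = Φ(-3.5511) - Φ(-7.4712) ≈ 0.0002

Answer: β ≈ 0.0002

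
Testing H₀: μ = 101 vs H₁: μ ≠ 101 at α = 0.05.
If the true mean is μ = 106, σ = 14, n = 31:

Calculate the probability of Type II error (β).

Answer: β ≈ 0.4886

Derivation:
SE = σ/√n = 14/√31 = 2.5145
Critical values: μ₀ ± z_0.025×SE = 101 ± 1.960×2.5145
Acceptance region: (96.0716, 105.9284)
Under H₁ (μ = 106): z_high = (105.9284 - 106)/2.5145 = -0.0285, z_low = (96.0716 - 106)/2.5145 = -3.9485
β = P(not reject | H₁) = Φ(-0.0285) - Φ(-3.9485) ≈ 0.4886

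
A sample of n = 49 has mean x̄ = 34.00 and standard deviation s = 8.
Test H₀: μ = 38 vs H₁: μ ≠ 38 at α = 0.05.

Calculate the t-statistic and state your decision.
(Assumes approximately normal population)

Answer: t = -3.4999, reject H₀

Derivation:
df = n - 1 = 48
SE = s/√n = 8/√49 = 1.1429
t = (x̄ - μ₀)/SE = (34.00 - 38)/1.1429 = -3.4999
Critical value: t_{0.025,48} = ±2.011
p-value ≈ 0.0010
Decision: reject H₀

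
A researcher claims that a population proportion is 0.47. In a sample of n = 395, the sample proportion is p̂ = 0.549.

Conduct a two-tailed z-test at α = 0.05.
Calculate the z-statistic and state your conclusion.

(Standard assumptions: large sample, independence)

H₀: p = 0.47, H₁: p ≠ 0.47
Standard error: SE = √(p₀(1-p₀)/n) = √(0.47×0.53/395) = 0.025112
z-statistic: z = (p̂ - p₀)/SE = (0.549 - 0.47)/0.025112 = 3.1459
Critical value: z_0.025 = ±1.960
p-value = 0.0017
Decision: reject H₀ at α = 0.05

Answer: z = 3.1459, reject H₀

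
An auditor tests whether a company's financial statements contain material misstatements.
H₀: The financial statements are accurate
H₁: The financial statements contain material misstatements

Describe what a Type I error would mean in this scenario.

Answer: Concluding the statements are misstated when they are actually accurate

Derivation:
Type I error (α): Rejecting H₀ when H₀ is true
Type II error (β): Failing to reject H₀ when H₁ is true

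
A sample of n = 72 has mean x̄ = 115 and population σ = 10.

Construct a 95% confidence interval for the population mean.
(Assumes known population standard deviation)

Answer: (112.6901, 117.3099)

Derivation:
Confidence level: 95%, α = 0.05
z_0.025 = 1.960
SE = σ/√n = 10/√72 = 1.1785
Margin of error = 1.960 × 1.1785 = 2.3099
CI: x̄ ± margin = 115 ± 2.3099
CI: (112.6901, 117.3099)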